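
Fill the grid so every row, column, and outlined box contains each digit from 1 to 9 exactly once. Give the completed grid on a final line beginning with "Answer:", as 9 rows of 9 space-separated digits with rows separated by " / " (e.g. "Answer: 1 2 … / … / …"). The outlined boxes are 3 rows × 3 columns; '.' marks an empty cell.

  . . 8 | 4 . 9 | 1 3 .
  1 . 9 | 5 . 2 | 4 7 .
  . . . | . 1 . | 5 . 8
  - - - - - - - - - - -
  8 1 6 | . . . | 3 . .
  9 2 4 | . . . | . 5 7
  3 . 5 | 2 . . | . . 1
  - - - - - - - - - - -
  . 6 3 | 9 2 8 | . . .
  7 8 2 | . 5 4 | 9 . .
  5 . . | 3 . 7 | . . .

Step 1. [r9c5∈{6}] only 6 remains possible at r9c5, so r9c5=6.
Step 2. [r4c9∈{2,4,9}] across col 9, 9 lands solely at r4c9 ⇒ r4c9=9.
Step 3. [r6c6∈{6}] r6c6's peers cover all but 6. So r6c6=6.
Step 4. [r7c1∈{4}] nothing but 4 survives at r7c1 ⇒ r7c1=4.
Step 5. [r6c7∈{8}] only 8 remains possible at r6c7, so r6c7=8.
Step 6. [r1c5∈{7}] nothing but 7 survives at r1c5. So r1c5=7.
Step 7. [r3c6∈{3}] r3c6's peers cover all but 3, so r3c6=3.
Step 8. [r6c8∈{4}] only 4 remains possible at r6c8. So r6c8=4.
Step 9. [r2c9∈{6}] nothing but 6 survives at r2c9. So r2c9=6.
Step 10. [r1c9∈{2}] nothing but 2 survives at r1c9 ⇒ r1c9=2.
Step 11. [r5c4∈{1,8}] across col 4, 8 lands solely at r5c4. So r5c4=8.
Step 12. [r7c8∈{1}] only 1 remains possible at r7c8, so r7c8=1.
Step 13. [r9c8∈{2,8}] 8 has one home in row 9: r9c8. So r9c8=8.
Step 14. [r1c1∈{6}] only 6 remains possible at r1c1. So r1c1=6.
Step 15. [r6c2∈{7}] r6c2 is down to just 7 ⇒ r6c2=7.
Step 16. [r4c5∈{4}] r4c5's peers cover all but 4 ⇒ r4c5=4.
Step 17. [r6c5∈{9}] r6c5's peers cover all but 9 ⇒ r6c5=9.
Step 18. [r8c8∈{6}] r8c8 has the single candidate 6 ⇒ r8c8=6.
Step 19. [r4c8∈{2}] r4c8 is down to just 2, so r4c8=2.
Step 20. [r1c2∈{5}] nothing but 5 survives at r1c2, so r1c2=5.
Step 21. [r5c7∈{6}] only 6 remains possible at r5c7 ⇒ r5c7=6.
Step 22. [r7c7∈{7}] r7c7 is down to just 7 ⇒ r7c7=7.
Step 23. [r3c2∈{4}] only 4 remains possible at r3c2 ⇒ r3c2=4.
Step 24. [r3c1∈{2}] only 2 remains possible at r3c1 ⇒ r3c1=2.
Step 25. [r9c9∈{4}] r9c9 has the single candidate 4, so r9c9=4.
Step 26. [r9c7∈{2}] r9c7's peers cover all but 2 ⇒ r9c7=2.
Step 27. [r3c4∈{6}] r3c4's peers cover all but 6, so r3c4=6.
Step 28. [r4c4∈{7}] only 7 remains possible at r4c4, so r4c4=7.
Step 29. [r9c2∈{9}] r9c2 has the single candidate 9. So r9c2=9.
Step 30. [r8c4∈{1}] only 1 remains possible at r8c4 ⇒ r8c4=1.
Step 31. [r5c6∈{1}] nothing but 1 survives at r5c6, so r5c6=1.
Step 32. [r9c3∈{1}] r9c3's peers cover all but 1, so r9c3=1.
Step 33. [r4c6∈{5}] r4c6's peers cover all but 5. So r4c6=5.
Step 34. [r7c9∈{5}] nothing but 5 survives at r7c9. So r7c9=5.
Step 35. [r3c3∈{7}] nothing but 7 survives at r3c3 ⇒ r3c3=7.
Step 36. [r2c2∈{3}] only 3 remains possible at r2c2. So r2c2=3.
Step 37. [r2c5∈{8}] only 8 remains possible at r2c5 ⇒ r2c5=8.
Step 38. [r3c8∈{9}] r3c8's peers cover all but 9. So r3c8=9.
Step 39. [r8c9∈{3}] nothing but 3 survives at r8c9. So r8c9=3.
Step 40. [r5c5∈{3}] only 3 remains possible at r5c5. So r5c5=3.

Answer: 6 5 8 4 7 9 1 3 2 / 1 3 9 5 8 2 4 7 6 / 2 4 7 6 1 3 5 9 8 / 8 1 6 7 4 5 3 2 9 / 9 2 4 8 3 1 6 5 7 / 3 7 5 2 9 6 8 4 1 / 4 6 3 9 2 8 7 1 5 / 7 8 2 1 5 4 9 6 3 / 5 9 1 3 6 7 2 8 4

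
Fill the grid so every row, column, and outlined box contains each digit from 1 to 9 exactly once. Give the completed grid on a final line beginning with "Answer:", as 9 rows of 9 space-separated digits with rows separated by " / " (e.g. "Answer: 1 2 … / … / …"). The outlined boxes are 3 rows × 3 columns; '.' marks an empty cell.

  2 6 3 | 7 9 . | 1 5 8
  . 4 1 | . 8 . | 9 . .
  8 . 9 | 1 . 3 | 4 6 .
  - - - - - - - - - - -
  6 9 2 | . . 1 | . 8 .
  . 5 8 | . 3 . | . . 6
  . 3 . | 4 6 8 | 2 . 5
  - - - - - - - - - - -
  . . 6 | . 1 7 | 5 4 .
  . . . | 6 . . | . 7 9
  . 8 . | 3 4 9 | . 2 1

Step 1. [r2c1∈{5,7}] across box 1, 5 lands solely at r2c1 ⇒ r2c1=5.
Step 2. [r2c4∈{2}] r2c4's peers cover all but 2. So r2c4=2.
Step 3. [r7c9∈{3}] r7c9 has the single candidate 3. So r7c9=3.
Step 4. [r8c6∈{2,5}] across col 6, 5 lands solely at r8c6 ⇒ r8c6=5.
Step 5. [r5c1∈{1,4,7}] 4 has one home in row 5: r5c1, so r5c1=4.
Step 6. [r4c5∈{5,7}] col 5 places 7 nowhere but r4c5, so r4c5=7.
Step 7. [r6c1∈{1,7}] across box 4, 1 lands solely at r6c1. So r6c1=1.
Step 8. [r6c8∈{9}] only 9 remains possible at r6c8 ⇒ r6c8=9.
Step 9. [r3c2∈{7}] nothing but 7 survives at r3c2 ⇒ r3c2=7.
Step 10. [r8c2∈{1,2}] r8c2 is the only open cell in row 8 admitting 1, so r8c2=1.
Step 11. [r9c1∈{7}] r9c1 has the single candidate 7, so r9c1=7.
Step 12. [r2c9∈{7}] r2c9 is down to just 7 ⇒ r2c9=7.
Step 13. [r7c2∈{2}] nothing but 2 survives at r7c2. So r7c2=2.
Step 14. [r3c5∈{5}] r3c5's peers cover all but 5 ⇒ r3c5=5.
Step 15. [r5c6∈{2}] r5c6 has the single candidate 2, so r5c6=2.
Step 16. [r7c4∈{8}] r7c4's peers cover all but 8, so r7c4=8.
Step 17. [r1c6∈{4}] nothing but 4 survives at r1c6, so r1c6=4.
Step 18. [r8c5∈{2}] only 2 remains possible at r8c5. So r8c5=2.
Step 19. [r8c7∈{8}] only 8 remains possible at r8c7, so r8c7=8.
Step 20. [r8c3∈{4}] r8c3's peers cover all but 4 ⇒ r8c3=4.
Step 21. [r5c4∈{9}] r5c4 is down to just 9. So r5c4=9.
Step 22. [r8c1∈{3}] only 3 remains possible at r8c1, so r8c1=3.
Step 23. [r2c6∈{6}] only 6 remains possible at r2c6 ⇒ r2c6=6.
Step 24. [r9c3∈{5}] only 5 remains possible at r9c3, so r9c3=5.
Step 25. [r4c9∈{4}] r4c9 is down to just 4, so r4c9=4.
Step 26. [r5c7∈{7}] r5c7 has the single candidate 7. So r5c7=7.
Step 27. [r5c8∈{1}] only 1 remains possible at r5c8. So r5c8=1.
Step 28. [r2c8∈{3}] r2c8 is down to just 3, so r2c8=3.
Step 29. [r4c4∈{5}] only 5 remains possible at r4c4, so r4c4=5.
Step 30. [r3c9∈{2}] r3c9's peers cover all but 2, so r3c9=2.
Step 31. [r9c7∈{6}] nothing but 6 survives at r9c7, so r9c7=6.
Step 32. [r6c3∈{7}] nothing but 7 survives at r6c3 ⇒ r6c3=7.
Step 33. [r4c7∈{3}] r4c7 is down to just 3, so r4c7=3.
Step 34. [r7c1∈{9}] r7c1's peers cover all but 9, so r7c1=9.

Answer: 2 6 3 7 9 4 1 5 8 / 5 4 1 2 8 6 9 3 7 / 8 7 9 1 5 3 4 6 2 / 6 9 2 5 7 1 3 8 4 / 4 5 8 9 3 2 7 1 6 / 1 3 7 4 6 8 2 9 5 / 9 2 6 8 1 7 5 4 3 / 3 1 4 6 2 5 8 7 9 / 7 8 5 3 4 9 6 2 1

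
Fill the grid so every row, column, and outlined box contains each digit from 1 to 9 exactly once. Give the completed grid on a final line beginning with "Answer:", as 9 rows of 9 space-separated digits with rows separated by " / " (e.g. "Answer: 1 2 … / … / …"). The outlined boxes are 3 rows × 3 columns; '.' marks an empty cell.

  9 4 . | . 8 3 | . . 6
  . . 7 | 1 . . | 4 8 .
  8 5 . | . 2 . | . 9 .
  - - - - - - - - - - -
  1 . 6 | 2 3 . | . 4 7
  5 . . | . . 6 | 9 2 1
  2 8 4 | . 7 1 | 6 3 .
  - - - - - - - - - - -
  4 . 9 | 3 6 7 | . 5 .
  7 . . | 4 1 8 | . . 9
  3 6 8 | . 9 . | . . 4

Step 1. [r8c2∈{2}] nothing but 2 survives at r8c2, so r8c2=2.
Step 2. [r2c9∈{2,3,5}] in row 2, 2 fits only at r2c9 ⇒ r2c9=2.
Step 3. [r1c7∈{1,5,7}] across box 3, 5 lands solely at r1c7 ⇒ r1c7=5.
Step 4. [r4c6∈{5,9}] row 4 places 5 nowhere but r4c6. So r4c6=5.
Step 5. [r7c7∈{1,2,8}] 2 has one home in row 7: r7c7 ⇒ r7c7=2.
Step 6. [r2c2∈{3}] r2c2 has the single candidate 3. So r2c2=3.
Step 7. [r1c4∈{7}] only 7 remains possible at r1c4, so r1c4=7.
Step 8. [r1c8∈{1}] r1c8 has the single candidate 1 ⇒ r1c8=1.
Step 9. [r3c7∈{3,7}] in row 3, 7 fits only at r3c7. So r3c7=7.
Step 10. [r3c3∈{1}] r3c3 has the single candidate 1, so r3c3=1.
Step 11. [r2c5∈{5}] only 5 remains possible at r2c5. So r2c5=5.
Step 12. [r1c3∈{2}] nothing but 2 survives at r1c3 ⇒ r1c3=2.
Step 13. [r4c2∈{9}] nothing but 9 survives at r4c2, so r4c2=9.
Step 14. [r2c6∈{9}] only 9 remains possible at r2c6 ⇒ r2c6=9.
Step 15. [r6c4∈{9}] r6c4 is down to just 9 ⇒ r6c4=9.
Step 16. [r2c1∈{6}] r2c1 is down to just 6 ⇒ r2c1=6.
Step 17. [r7c9∈{8}] r7c9 is down to just 8 ⇒ r7c9=8.
Step 18. [r3c9∈{3}] nothing but 3 survives at r3c9. So r3c9=3.
Step 19. [r8c8∈{6}] only 6 remains possible at r8c8. So r8c8=6.
Step 20. [r5c3∈{3}] only 3 remains possible at r5c3. So r5c3=3.
Step 21. [r8c3∈{5}] r8c3 has the single candidate 5 ⇒ r8c3=5.
Step 22. [r5c5∈{4}] r5c5 is down to just 4. So r5c5=4.
Step 23. [r8c7∈{3}] r8c7 has the single candidate 3, so r8c7=3.
Step 24. [r9c8∈{7}] r9c8 is down to just 7. So r9c8=7.
Step 25. [r9c4∈{5}] r9c4 is down to just 5 ⇒ r9c4=5.
Step 26. [r4c7∈{8}] r4c7 has the single candidate 8, so r4c7=8.
Step 27. [r3c6∈{4}] r3c6 is down to just 4 ⇒ r3c6=4.
Step 28. [r6c9∈{5}] only 5 remains possible at r6c9, so r6c9=5.
Step 29. [r5c4∈{8}] r5c4 is down to just 8 ⇒ r5c4=8.
Step 30. [r5c2∈{7}] r5c2 is down to just 7, so r5c2=7.
Step 31. [r9c6∈{2}] r9c6 has the single candidate 2 ⇒ r9c6=2.
Step 32. [r7c2∈{1}] r7c2 has the single candidate 1. So r7c2=1.
Step 33. [r9c7∈{1}] nothing but 1 survives at r9c7, so r9c7=1.
Step 34. [r3c4∈{6}] r3c4 has the single candidate 6 ⇒ r3c4=6.

Answer: 9 4 2 7 8 3 5 1 6 / 6 3 7 1 5 9 4 8 2 / 8 5 1 6 2 4 7 9 3 / 1 9 6 2 3 5 8 4 7 / 5 7 3 8 4 6 9 2 1 / 2 8 4 9 7 1 6 3 5 / 4 1 9 3 6 7 2 5 8 / 7 2 5 4 1 8 3 6 9 / 3 6 8 5 9 2 1 7 4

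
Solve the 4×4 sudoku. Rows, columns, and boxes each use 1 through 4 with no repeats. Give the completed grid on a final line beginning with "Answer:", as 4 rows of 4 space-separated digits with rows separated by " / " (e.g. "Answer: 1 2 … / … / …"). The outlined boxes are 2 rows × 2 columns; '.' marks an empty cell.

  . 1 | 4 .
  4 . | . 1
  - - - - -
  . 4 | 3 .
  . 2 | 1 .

Step 1. [r1c4∈{2,3}] across col 4, 3 lands solely at r1c4. So r1c4=3.
Step 2. [r2c3∈{2}] r2c3's peers cover all but 2. So r2c3=2.
Step 3. [r2c2∈{3}] r2c2 has the single candidate 3, so r2c2=3.
Step 4. [r4c4∈{4}] r4c4 is down to just 4 ⇒ r4c4=4.
Step 5. [r4c1∈{3}] nothing but 3 survives at r4c1, so r4c1=3.
Step 6. [r3c1∈{1}] nothing but 1 survives at r3c1 ⇒ r3c1=1.
Step 7. [r1c1∈{2}] r1c1 is down to just 2 ⇒ r1c1=2.
Step 8. [r3c4∈{2}] only 2 remains possible at r3c4, so r3c4=2.

Answer: 2 1 4 3 / 4 3 2 1 / 1 4 3 2 / 3 2 1 4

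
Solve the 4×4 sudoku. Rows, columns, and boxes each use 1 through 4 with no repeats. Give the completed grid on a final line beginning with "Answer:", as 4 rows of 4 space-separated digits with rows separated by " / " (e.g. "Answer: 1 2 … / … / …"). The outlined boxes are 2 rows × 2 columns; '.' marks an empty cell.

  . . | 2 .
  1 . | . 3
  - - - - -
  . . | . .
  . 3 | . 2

Step 1. [r2c3∈{4}] only 4 remains possible at r2c3. So r2c3=4.
Step 2. [r3c2∈{1,2,4}] 1 has one home in col 2: r3c2, so r3c2=1.
Step 3. [r4c1∈{4}] r4c1's peers cover all but 4. So r4c1=4.
Step 4. [r3c1∈{2}] r3c1's peers cover all but 2, so r3c1=2.
Step 5. [r4c3∈{1}] only 1 remains possible at r4c3. So r4c3=1.
Step 6. [r2c2∈{2}] r2c2 is down to just 2 ⇒ r2c2=2.
Step 7. [r3c4∈{4}] r3c4 has the single candidate 4, so r3c4=4.
Step 8. [r3c3∈{3}] r3c3 is down to just 3 ⇒ r3c3=3.
Step 9. [r1c4∈{1}] only 1 remains possible at r1c4, so r1c4=1.
Step 10. [r1c2∈{4}] only 4 remains possible at r1c2 ⇒ r1c2=4.
Step 11. [r1c1∈{3}] nothing but 3 survives at r1c1. So r1c1=3.

Answer: 3 4 2 1 / 1 2 4 3 / 2 1 3 4 / 4 3 1 2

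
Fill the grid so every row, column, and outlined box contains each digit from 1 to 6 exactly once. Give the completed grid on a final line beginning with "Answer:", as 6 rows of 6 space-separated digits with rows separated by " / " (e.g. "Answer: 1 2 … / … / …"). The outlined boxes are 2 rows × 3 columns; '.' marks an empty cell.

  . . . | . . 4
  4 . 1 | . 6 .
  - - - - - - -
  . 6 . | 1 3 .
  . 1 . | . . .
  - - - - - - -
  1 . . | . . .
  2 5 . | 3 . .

Step 1. [r3c3∈{2,4,5}] 4 has one home in row 3: r3c3. So r3c3=4.
Step 2. [r3c6∈{2,5}] in row 3, 2 fits only at r3c6 ⇒ r3c6=2.
Step 3. [r6c5∈{1,4}] in row 6, 4 fits only at r6c5 ⇒ r6c5=4.
Step 4. [r4c5∈{5}] r4c5 is down to just 5, so r4c5=5.
Step 5. [r1c3∈{2,3,5,6}] in col 3, 5 fits only at r1c3 ⇒ r1c3=5.
Step 6. [r1c4∈{2}] only 2 remains possible at r1c4. So r1c4=2.
Step 7. [r4c6∈{6}] r4c6 has the single candidate 6 ⇒ r4c6=6.
Step 8. [r1c2∈{3}] r1c2 is down to just 3 ⇒ r1c2=3.
Step 9. [r5c4∈{5,6}] in col 4, 6 fits only at r5c4, so r5c4=6.
Step 10. [r5c6∈{5}] nothing but 5 survives at r5c6. So r5c6=5.
Step 11. [r5c3∈{3}] r5c3's peers cover all but 3, so r5c3=3.
Step 12. [r1c1∈{6}] r1c1 is down to just 6 ⇒ r1c1=6.
Step 13. [r5c2∈{4}] nothing but 4 survives at r5c2, so r5c2=4.
Step 14. [r6c3∈{6}] nothing but 6 survives at r6c3. So r6c3=6.
Step 15. [r4c3∈{2}] r4c3 has the single candidate 2, so r4c3=2.
Step 16. [r5c5∈{2}] r5c5's peers cover all but 2, so r5c5=2.
Step 17. [r2c4∈{5}] only 5 remains possible at r2c4, so r2c4=5.
Step 18. [r2c6∈{3}] r2c6's peers cover all but 3. So r2c6=3.
Step 19. [r1c5∈{1}] r1c5's peers cover all but 1. So r1c5=1.
Step 20. [r4c1∈{3}] only 3 remains possible at r4c1. So r4c1=3.
Step 21. [r4c4∈{4}] only 4 remains possible at r4c4, so r4c4=4.
Step 22. [r3c1∈{5}] r3c1 is down to just 5. So r3c1=5.
Step 23. [r6c6∈{1}] r6c6's peers cover all but 1 ⇒ r6c6=1.
Step 24. [r2c2∈{2}] r2c2 is down to just 2. So r2c2=2.

Answer: 6 3 5 2 1 4 / 4 2 1 5 6 3 / 5 6 4 1 3 2 / 3 1 2 4 5 6 / 1 4 3 6 2 5 / 2 5 6 3 4 1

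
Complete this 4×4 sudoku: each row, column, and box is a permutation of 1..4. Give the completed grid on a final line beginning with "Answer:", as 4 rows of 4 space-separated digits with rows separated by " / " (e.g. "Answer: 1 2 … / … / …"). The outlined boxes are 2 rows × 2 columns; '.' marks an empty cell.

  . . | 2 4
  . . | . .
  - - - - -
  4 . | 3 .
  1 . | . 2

Step 1. [r1c1∈{3}] nothing but 3 survives at r1c1 ⇒ r1c1=3.
Step 2. [r2c3∈{1}] r2c3 has the single candidate 1, so r2c3=1.
Step 3. [r3c2∈{2}] only 2 remains possible at r3c2 ⇒ r3c2=2.
Step 4. [r3c4∈{1}] r3c4's peers cover all but 1 ⇒ r3c4=1.
Step 5. [r1c2∈{1}] r1c2's peers cover all but 1, so r1c2=1.
Step 6. [r4c2∈{3}] nothing but 3 survives at r4c2, so r4c2=3.
Step 7. [r2c1∈{2}] only 2 remains possible at r2c1, so r2c1=2.
Step 8. [r2c2∈{4}] r2c2 is down to just 4 ⇒ r2c2=4.
Step 9. [r2c4∈{3}] r2c4 is down to just 3. So r2c4=3.
Step 10. [r4c3∈{4}] nothing but 4 survives at r4c3. So r4c3=4.

Answer: 3 1 2 4 / 2 4 1 3 / 4 2 3 1 / 1 3 4 2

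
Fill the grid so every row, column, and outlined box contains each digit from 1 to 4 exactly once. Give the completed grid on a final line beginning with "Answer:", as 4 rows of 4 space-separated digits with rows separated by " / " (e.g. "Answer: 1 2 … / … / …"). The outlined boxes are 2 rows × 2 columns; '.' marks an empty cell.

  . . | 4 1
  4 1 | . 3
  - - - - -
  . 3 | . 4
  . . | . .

Step 1. [r4c4∈{2}] r4c4 has the single candidate 2. So r4c4=2.
Step 2. [r4c1∈{1}] nothing but 1 survives at r4c1 ⇒ r4c1=1.
Step 3. [r1c2∈{2}] r1c2 is down to just 2, so r1c2=2.
Step 4. [r4c3∈{3}] only 3 remains possible at r4c3, so r4c3=3.
Step 5. [r4c2∈{4}] only 4 remains possible at r4c2. So r4c2=4.
Step 6. [r1c1∈{3}] r1c1 is down to just 3, so r1c1=3.
Step 7. [r3c3∈{1}] r3c3 is down to just 1, so r3c3=1.
Step 8. [r2c3∈{2}] r2c3's peers cover all but 2, so r2c3=2.
Step 9. [r3c1∈{2}] only 2 remains possible at r3c1. So r3c1=2.

Answer: 3 2 4 1 / 4 1 2 3 / 2 3 1 4 / 1 4 3 2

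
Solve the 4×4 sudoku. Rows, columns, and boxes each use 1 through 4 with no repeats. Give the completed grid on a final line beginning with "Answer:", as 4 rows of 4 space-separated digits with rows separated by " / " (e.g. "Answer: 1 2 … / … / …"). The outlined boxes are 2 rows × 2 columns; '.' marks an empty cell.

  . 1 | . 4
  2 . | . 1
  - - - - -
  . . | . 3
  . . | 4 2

Step 1. [r1c1∈{3}] only 3 remains possible at r1c1 ⇒ r1c1=3.
Step 2. [r3c1∈{1,4}] r3c1 is the only open cell in col 1 admitting 4 ⇒ r3c1=4.
Step 3. [r2c3∈{3}] only 3 remains possible at r2c3. So r2c3=3.
Step 4. [r4c1∈{1}] r4c1's peers cover all but 1, so r4c1=1.
Step 5. [r3c3∈{1}] only 1 remains possible at r3c3. So r3c3=1.
Step 6. [r1c3∈{2}] only 2 remains possible at r1c3 ⇒ r1c3=2.
Step 7. [r4c2∈{3}] r4c2 is down to just 3 ⇒ r4c2=3.
Step 8. [r2c2∈{4}] r2c2's peers cover all but 4, so r2c2=4.
Step 9. [r3c2∈{2}] only 2 remains possible at r3c2, so r3c2=2.

Answer: 3 1 2 4 / 2 4 3 1 / 4 2 1 3 / 1 3 4 2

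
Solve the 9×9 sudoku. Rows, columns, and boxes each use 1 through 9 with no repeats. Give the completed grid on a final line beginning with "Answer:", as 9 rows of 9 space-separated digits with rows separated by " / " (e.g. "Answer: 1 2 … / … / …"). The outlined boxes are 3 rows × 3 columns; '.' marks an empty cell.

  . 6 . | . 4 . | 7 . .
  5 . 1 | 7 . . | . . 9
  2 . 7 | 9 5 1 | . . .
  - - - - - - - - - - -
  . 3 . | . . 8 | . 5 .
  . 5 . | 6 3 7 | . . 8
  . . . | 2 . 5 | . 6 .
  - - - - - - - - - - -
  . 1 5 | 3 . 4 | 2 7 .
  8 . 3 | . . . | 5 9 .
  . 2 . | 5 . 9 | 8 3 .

Step 1. [r6c2∈{4,7,8,9}] 9 has one home in col 2: r6c2 ⇒ r6c2=9.
Step 2. [r6c5∈{1}] nothing but 1 survives at r6c5 ⇒ r6c5=1.
Step 3. [r7c9∈{6}] only 6 remains possible at r7c9, so r7c9=6.
Step 4. [r9c9∈{1,4}] across row 9, 1 lands solely at r9c9, so r9c9=1.
Step 5. [r8c9∈{4}] r8c9's peers cover all but 4 ⇒ r8c9=4.
Step 6. [r3c9∈{3}] nothing but 3 survives at r3c9, so r3c9=3.
Step 7. [r4c4∈{4}] r4c4 has the single candidate 4, so r4c4=4.
Step 8. [r1c4∈{8}] r1c4 is down to just 8 ⇒ r1c4=8.
Step 9. [r2c6∈{2,3,6}] across row 2, 3 lands solely at r2c6 ⇒ r2c6=3.
Step 10. [r1c6∈{2}] nothing but 2 survives at r1c6 ⇒ r1c6=2.
Step 11. [r2c8∈{2,4,8}] in row 2, 2 fits only at r2c8, so r2c8=2.
Step 12. [r2c5∈{6}] nothing but 6 survives at r2c5, so r2c5=6.
Step 13. [r2c7∈{4}] r2c7 has the single candidate 4 ⇒ r2c7=4.
Step 14. [r5c8∈{1,4}] across col 8, 4 lands solely at r5c8. So r5c8=4.
Step 15. [r4c9∈{2,7}] in col 9, 2 fits only at r4c9 ⇒ r4c9=2.
Step 16. [r4c1∈{1,6,7}] across row 4, 7 lands solely at r4c1 ⇒ r4c1=7.
Step 17. [r4c7∈{1,9}] across row 4, 1 lands solely at r4c7. So r4c7=1.
Step 18. [r9c1∈{4,6}] across col 1, 6 lands solely at r9c1, so r9c1=6.
Step 19. [r2c2∈{8}] r2c2 is down to just 8. So r2c2=8.
Step 20. [r6c3∈{4,8}] across row 6, 8 lands solely at r6c3, so r6c3=8.
Step 21. [r7c1∈{9}] r7c1 is down to just 9 ⇒ r7c1=9.
Step 22. [r8c5∈{2,7}] r8c5 is the only open cell in row 8 admitting 2 ⇒ r8c5=2.
Step 23. [r6c9∈{7}] only 7 remains possible at r6c9, so r6c9=7.
Step 24. [r1c9∈{5}] only 5 remains possible at r1c9, so r1c9=5.
Step 25. [r4c3∈{6}] only 6 remains possible at r4c3 ⇒ r4c3=6.
Step 26. [r4c5∈{9}] only 9 remains possible at r4c5 ⇒ r4c5=9.
Step 27. [r8c6∈{6}] r8c6 has the single candidate 6. So r8c6=6.
Step 28. [r9c3∈{4}] only 4 remains possible at r9c3. So r9c3=4.
Step 29. [r5c3∈{2}] only 2 remains possible at r5c3. So r5c3=2.
Step 30. [r1c3∈{9}] r1c3's peers cover all but 9 ⇒ r1c3=9.
Step 31. [r7c5∈{8}] nothing but 8 survives at r7c5, so r7c5=8.
Step 32. [r8c4∈{1}] r8c4's peers cover all but 1, so r8c4=1.
Step 33. [r5c1∈{1}] only 1 remains possible at r5c1 ⇒ r5c1=1.
Step 34. [r5c7∈{9}] only 9 remains possible at r5c7 ⇒ r5c7=9.
Step 35. [r6c1∈{4}] r6c1's peers cover all but 4. So r6c1=4.
Step 36. [r8c2∈{7}] r8c2's peers cover all but 7 ⇒ r8c2=7.
Step 37. [r3c7∈{6}] r3c7 is down to just 6 ⇒ r3c7=6.
Step 38. [r1c1∈{3}] r1c1 is down to just 3. So r1c1=3.
Step 39. [r1c8∈{1}] r1c8 has the single candidate 1 ⇒ r1c8=1.
Step 40. [r9c5∈{7}] r9c5's peers cover all but 7. So r9c5=7.
Step 41. [r6c7∈{3}] nothing but 3 survives at r6c7, so r6c7=3.
Step 42. [r3c2∈{4}] r3c2 has the single candidate 4, so r3c2=4.
Step 43. [r3c8∈{8}] r3c8's peers cover all but 8, so r3c8=8.

Answer: 3 6 9 8 4 2 7 1 5 / 5 8 1 7 6 3 4 2 9 / 2 4 7 9 5 1 6 8 3 / 7 3 6 4 9 8 1 5 2 / 1 5 2 6 3 7 9 4 8 / 4 9 8 2 1 5 3 6 7 / 9 1 5 3 8 4 2 7 6 / 8 7 3 1 2 6 5 9 4 / 6 2 4 5 7 9 8 3 1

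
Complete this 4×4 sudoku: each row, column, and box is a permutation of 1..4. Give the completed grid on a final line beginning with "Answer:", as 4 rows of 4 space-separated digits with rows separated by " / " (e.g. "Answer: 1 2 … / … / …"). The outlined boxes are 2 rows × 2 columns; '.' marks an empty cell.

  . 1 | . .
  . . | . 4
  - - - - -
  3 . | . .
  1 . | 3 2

Step 1. [r2c1∈{2}] nothing but 2 survives at r2c1, so r2c1=2.
Step 2. [r3c3∈{1,4}] 4 has one home in col 3: r3c3 ⇒ r3c3=4.
Step 3. [r1c1∈{4}] r1c1 has the single candidate 4, so r1c1=4.
Step 4. [r4c2∈{4}] only 4 remains possible at r4c2 ⇒ r4c2=4.
Step 5. [r1c4∈{3}] r1c4's peers cover all but 3. So r1c4=3.
Step 6. [r2c3∈{1}] r2c3 has the single candidate 1 ⇒ r2c3=1.
Step 7. [r1c3∈{2}] r1c3 is down to just 2. So r1c3=2.
Step 8. [r2c2∈{3}] r2c2 is down to just 3, so r2c2=3.
Step 9. [r3c4∈{1}] r3c4's peers cover all but 1 ⇒ r3c4=1.
Step 10. [r3c2∈{2}] nothing but 2 survives at r3c2 ⇒ r3c2=2.

Answer: 4 1 2 3 / 2 3 1 4 / 3 2 4 1 / 1 4 3 2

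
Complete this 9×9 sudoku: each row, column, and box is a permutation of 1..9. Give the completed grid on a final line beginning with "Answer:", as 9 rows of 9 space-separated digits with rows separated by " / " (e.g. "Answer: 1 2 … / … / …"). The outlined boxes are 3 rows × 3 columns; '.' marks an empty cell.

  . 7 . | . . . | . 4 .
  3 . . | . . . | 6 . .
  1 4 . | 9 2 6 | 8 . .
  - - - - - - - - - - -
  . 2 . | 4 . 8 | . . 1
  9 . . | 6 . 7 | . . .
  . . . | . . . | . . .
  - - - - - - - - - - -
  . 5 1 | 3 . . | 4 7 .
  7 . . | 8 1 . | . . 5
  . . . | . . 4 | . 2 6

Step 1. [r3c3∈{5}] r3c3 has the single candidate 5 ⇒ r3c3=5.
Step 2. [r3c8∈{3}] r3c8 is down to just 3. So r3c8=3.
Step 3. [r8c8∈{9}] nothing but 9 survives at r8c8. So r8c8=9.
Step 4. [r8c7∈{3}] r8c7 has the single candidate 3 ⇒ r8c7=3.
Step 5. [r6c1∈{4,5,6,8}] in col 1, 4 fits only at r6c1 ⇒ r6c1=4.
Step 6. [r6c4∈{1,2,5}] across col 4, 2 lands solely at r6c4 ⇒ r6c4=2.
Step 7. [r6c6∈{1,3,5,9}] across box 5, 1 lands solely at r6c6 ⇒ r6c6=1.
Step 8. [r2c6∈{5}] r2c6 has the single candidate 5. So r2c6=5.
Step 9. [r1c7∈{1,2,5,9}] across row 1, 5 lands solely at r1c7 ⇒ r1c7=5.
Step 10. [r9c1∈{8}] nothing but 8 survives at r9c1, so r9c1=8.
Step 11. [r5c9∈{2,3,4,8}] in row 5, 4 fits only at r5c9 ⇒ r5c9=4.
Step 12. [r6c9∈{3,7,8,9}] 3 has one home in col 9: r6c9 ⇒ r6c9=3.
Step 13. [r8c2∈{6}] nothing but 6 survives at r8c2. So r8c2=6.
Step 14. [r6c2∈{8}] r6c2 has the single candidate 8, so r6c2=8.
Step 15. [r5c3∈{3}] r5c3 is down to just 3 ⇒ r5c3=3.
Step 16. [r9c3∈{9}] r9c3's peers cover all but 9. So r9c3=9.
Step 17. [r5c5∈{5}] r5c5's peers cover all but 5 ⇒ r5c5=5.
Step 18. [r7c1∈{2}] r7c1 is down to just 2, so r7c1=2.
Step 19. [r6c5∈{9}] only 9 remains possible at r6c5, so r6c5=9.
Step 20. [r4c1∈{5,6}] across col 1, 5 lands solely at r4c1, so r4c1=5.
Step 21. [r4c8∈{6}] only 6 remains possible at r4c8, so r4c8=6.
Step 22. [r6c3∈{6,7}] in row 6, 6 fits only at r6c3, so r6c3=6.
Step 23. [r2c5∈{4,7,8}] r2c5 is the only open cell in row 2 admitting 4 ⇒ r2c5=4.
Step 24. [r2c4∈{1,7}] in box 2, 7 fits only at r2c4, so r2c4=7.
Step 25. [r1c9∈{2,9}] in row 1, 9 fits only at r1c9 ⇒ r1c9=9.
Step 26. [r1c5∈{3,8}] across col 5, 8 lands solely at r1c5. So r1c5=8.
Step 27. [r6c7∈{7}] r6c7 is down to just 7 ⇒ r6c7=7.
Step 28. [r1c3∈{2}] only 2 remains possible at r1c3 ⇒ r1c3=2.
Step 29. [r7c9∈{8}] nothing but 8 survives at r7c9. So r7c9=8.
Step 30. [r7c5∈{6}] only 6 remains possible at r7c5, so r7c5=6.
Step 31. [r4c5∈{3}] r4c5's peers cover all but 3, so r4c5=3.
Step 32. [r2c8∈{1}] r2c8's peers cover all but 1. So r2c8=1.
Step 33. [r2c2∈{9}] r2c2 is down to just 9 ⇒ r2c2=9.
Step 34. [r4c3∈{7}] r4c3's peers cover all but 7, so r4c3=7.
Step 35. [r7c6∈{9}] r7c6's peers cover all but 9 ⇒ r7c6=9.
Step 36. [r9c5∈{7}] r9c5 has the single candidate 7. So r9c5=7.
Step 37. [r1c6∈{3}] nothing but 3 survives at r1c6, so r1c6=3.
Step 38. [r2c9∈{2}] r2c9 is down to just 2 ⇒ r2c9=2.
Step 39. [r8c3∈{4}] r8c3's peers cover all but 4. So r8c3=4.
Step 40. [r1c1∈{6}] only 6 remains possible at r1c1 ⇒ r1c1=6.
Step 41. [r5c2∈{1}] r5c2 has the single candidate 1, so r5c2=1.
Step 42. [r8c6∈{2}] only 2 remains possible at r8c6. So r8c6=2.
Step 43. [r4c7∈{9}] r4c7 has the single candidate 9. So r4c7=9.
Step 44. [r9c2∈{3}] r9c2 has the single candidate 3. So r9c2=3.
Step 45. [r9c4∈{5}] r9c4's peers cover all but 5, so r9c4=5.
Step 46. [r1c4∈{1}] r1c4's peers cover all but 1. So r1c4=1.
Step 47. [r9c7∈{1}] r9c7 is down to just 1. So r9c7=1.
Step 48. [r2c3∈{8}] r2c3 is down to just 8 ⇒ r2c3=8.
Step 49. [r5c7∈{2}] r5c7 is down to just 2 ⇒ r5c7=2.
Step 50. [r6c8∈{5}] r6c8 is down to just 5 ⇒ r6c8=5.
Step 51. [r3c9∈{7}] r3c9 is down to just 7 ⇒ r3c9=7.
Step 52. [r5c8∈{8}] r5c8 has the single candidate 8 ⇒ r5c8=8.

Answer: 6 7 2 1 8 3 5 4 9 / 3 9 8 7 4 5 6 1 2 / 1 4 5 9 2 6 8 3 7 / 5 2 7 4 3 8 9 6 1 / 9 1 3 6 5 7 2 8 4 / 4 8 6 2 9 1 7 5 3 / 2 5 1 3 6 9 4 7 8 / 7 6 4 8 1 2 3 9 5 / 8 3 9 5 7 4 1 2 6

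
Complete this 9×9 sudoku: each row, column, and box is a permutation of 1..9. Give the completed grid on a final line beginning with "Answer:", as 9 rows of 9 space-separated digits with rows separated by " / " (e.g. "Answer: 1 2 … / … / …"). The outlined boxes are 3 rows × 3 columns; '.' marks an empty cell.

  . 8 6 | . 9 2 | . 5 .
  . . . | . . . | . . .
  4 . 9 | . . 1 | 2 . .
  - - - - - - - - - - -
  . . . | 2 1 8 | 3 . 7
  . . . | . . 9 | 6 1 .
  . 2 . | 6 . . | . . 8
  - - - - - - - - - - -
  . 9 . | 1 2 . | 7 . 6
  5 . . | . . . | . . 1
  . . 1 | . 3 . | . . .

Step 1. [r3c9∈{3}] nothing but 3 survives at r3c9. So r3c9=3.
Step 2. [r1c9∈{4}] r1c9's peers cover all but 4. So r1c9=4.
Step 3. [r2c2∈{1,3,5,7}] 1 has one home in col 2: r2c2 ⇒ r2c2=1.
Step 4. [r7c6∈{4,5}] 5 has one home in row 7: r7c6, so r7c6=5.
Step 5. [r2c9∈{9}] r2c9 has the single candidate 9 ⇒ r2c9=9.
Step 6. [r2c7∈{8}] only 8 remains possible at r2c7, so r2c7=8.
Step 7. [r6c1∈{1,3,7,9}] r6c1 is the only open cell in row 6 admitting 1 ⇒ r6c1=1.
Step 8. [r5c9∈{2,5}] in row 5, 2 fits only at r5c9, so r5c9=2.
Step 9. [r6c7∈{4,5,9}] box 6 places 5 nowhere but r6c7, so r6c7=5.
Step 10. [r6c8∈{4,9}] in row 6, 9 fits only at r6c8, so r6c8=9.
Step 11. [r4c8∈{4}] only 4 remains possible at r4c8, so r4c8=4.
Step 12. [r7c3∈{3,4,8}] 4 has one home in row 7: r7c3. So r7c3=4.
Step 13. [r5c2∈{3,4,5,7}] col 2 places 4 nowhere but r5c2. So r5c2=4.
Step 14. [r8c2∈{3,6,7}] r8c2 is the only open cell in col 2 admitting 3 ⇒ r8c2=3.
Step 15. [r7c1∈{8}] nothing but 8 survives at r7c1. So r7c1=8.
Step 16. [r4c3∈{5}] r4c3 is down to just 5. So r4c3=5.
Step 17. [r3c2∈{5,7}] in col 2, 5 fits only at r3c2, so r3c2=5.
Step 18. [r9c2∈{6,7}] col 2 places 7 nowhere but r9c2 ⇒ r9c2=7.
Step 19. [r8c3∈{2}] r8c3 is down to just 2, so r8c3=2.
Step 20. [r8c8∈{8}] nothing but 8 survives at r8c8, so r8c8=8.
Step 21. [r9c4∈{4,8,9}] 8 has one home in row 9: r9c4, so r9c4=8.
Step 22. [r3c4∈{7}] r3c4 is down to just 7, so r3c4=7.
Step 23. [r1c4∈{3}] r1c4 has the single candidate 3 ⇒ r1c4=3.
Step 24. [r2c8∈{6,7}] r2c8 is the only open cell in col 8 admitting 7 ⇒ r2c8=7.
Step 25. [r6c6∈{3,4,7}] col 6 places 3 nowhere but r6c6 ⇒ r6c6=3.
Step 26. [r6c5∈{4,7}] 4 has one home in row 6: r6c5, so r6c5=4.
Step 27. [r5c5∈{5,7}] 7 has one home in box 5: r5c5, so r5c5=7.
Step 28. [r8c5∈{6}] r8c5 has the single candidate 6 ⇒ r8c5=6.
Step 29. [r9c6∈{4}] nothing but 4 survives at r9c6 ⇒ r9c6=4.
Step 30. [r5c1∈{3}] nothing but 3 survives at r5c1 ⇒ r5c1=3.
Step 31. [r4c1∈{6,9}] 9 has one home in row 4: r4c1, so r4c1=9.
Step 32. [r9c7∈{9}] only 9 remains possible at r9c7. So r9c7=9.
Step 33. [r2c4∈{4,5}] 4 has one home in row 2: r2c4, so r2c4=4.
Step 34. [r3c5∈{8}] nothing but 8 survives at r3c5. So r3c5=8.
Step 35. [r8c4∈{9}] nothing but 9 survives at r8c4. So r8c4=9.
Step 36. [r8c7∈{4}] only 4 remains possible at r8c7, so r8c7=4.
Step 37. [r6c3∈{7}] nothing but 7 survives at r6c3, so r6c3=7.
Step 38. [r3c8∈{6}] r3c8's peers cover all but 6 ⇒ r3c8=6.
Step 39. [r4c2∈{6}] only 6 remains possible at r4c2, so r4c2=6.
Step 40. [r2c6∈{6}] only 6 remains possible at r2c6, so r2c6=6.
Step 41. [r2c3∈{3}] nothing but 3 survives at r2c3 ⇒ r2c3=3.
Step 42. [r9c9∈{5}] only 5 remains possible at r9c9 ⇒ r9c9=5.
Step 43. [r1c1∈{7}] r1c1's peers cover all but 7. So r1c1=7.
Step 44. [r8c6∈{7}] nothing but 7 survives at r8c6. So r8c6=7.
Step 45. [r1c7∈{1}] only 1 remains possible at r1c7, so r1c7=1.
Step 46. [r5c3∈{8}] r5c3 has the single candidate 8, so r5c3=8.
Step 47. [r2c5∈{5}] only 5 remains possible at r2c5, so r2c5=5.
Step 48. [r9c8∈{2}] r9c8's peers cover all but 2. So r9c8=2.
Step 49. [r7c8∈{3}] r7c8 is down to just 3, so r7c8=3.
Step 50. [r5c4∈{5}] r5c4 has the single candidate 5. So r5c4=5.
Step 51. [r2c1∈{2}] r2c1 has the single candidate 2. So r2c1=2.
Step 52. [r9c1∈{6}] r9c1 has the single candidate 6. So r9c1=6.

Answer: 7 8 6 3 9 2 1 5 4 / 2 1 3 4 5 6 8 7 9 / 4 5 9 7 8 1 2 6 3 / 9 6 5 2 1 8 3 4 7 / 3 4 8 5 7 9 6 1 2 / 1 2 7 6 4 3 5 9 8 / 8 9 4 1 2 5 7 3 6 / 5 3 2 9 6 7 4 8 1 / 6 7 1 8 3 4 9 2 5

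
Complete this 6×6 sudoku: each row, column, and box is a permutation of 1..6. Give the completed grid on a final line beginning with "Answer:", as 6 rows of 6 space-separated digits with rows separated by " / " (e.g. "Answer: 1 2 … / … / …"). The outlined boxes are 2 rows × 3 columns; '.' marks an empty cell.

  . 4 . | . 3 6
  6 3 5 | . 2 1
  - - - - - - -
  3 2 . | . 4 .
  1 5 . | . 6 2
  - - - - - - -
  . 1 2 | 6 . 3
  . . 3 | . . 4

Step 1. [r6c1∈{5}] r6c1 is down to just 5, so r6c1=5.
Step 2. [r3c4∈{1,5}] r3c4 is the only open cell in row 3 admitting 1 ⇒ r3c4=1.
Step 3. [r4c4∈{3}] only 3 remains possible at r4c4 ⇒ r4c4=3.
Step 4. [r6c4∈{2}] r6c4 is down to just 2. So r6c4=2.
Step 5. [r4c3∈{4}] r4c3 is down to just 4. So r4c3=4.
Step 6. [r2c4∈{4}] r2c4's peers cover all but 4, so r2c4=4.
Step 7. [r5c1∈{4}] nothing but 4 survives at r5c1. So r5c1=4.
Step 8. [r6c5∈{1}] r6c5's peers cover all but 1 ⇒ r6c5=1.
Step 9. [r1c1∈{2}] r1c1 is down to just 2. So r1c1=2.
Step 10. [r6c2∈{6}] only 6 remains possible at r6c2. So r6c2=6.
Step 11. [r5c5∈{5}] nothing but 5 survives at r5c5, so r5c5=5.
Step 12. [r1c3∈{1}] r1c3's peers cover all but 1, so r1c3=1.
Step 13. [r3c3∈{6}] only 6 remains possible at r3c3. So r3c3=6.
Step 14. [r1c4∈{5}] r1c4 has the single candidate 5 ⇒ r1c4=5.
Step 15. [r3c6∈{5}] r3c6's peers cover all but 5 ⇒ r3c6=5.

Answer: 2 4 1 5 3 6 / 6 3 5 4 2 1 / 3 2 6 1 4 5 / 1 5 4 3 6 2 / 4 1 2 6 5 3 / 5 6 3 2 1 4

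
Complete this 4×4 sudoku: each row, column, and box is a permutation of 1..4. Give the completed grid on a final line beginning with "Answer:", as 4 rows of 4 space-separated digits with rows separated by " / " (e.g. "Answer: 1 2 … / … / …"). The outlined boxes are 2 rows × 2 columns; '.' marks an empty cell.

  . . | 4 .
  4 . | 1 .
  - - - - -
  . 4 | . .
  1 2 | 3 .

Step 1. [r2c2∈{3}] r2c2's peers cover all but 3 ⇒ r2c2=3.
Step 2. [r2c4∈{2}] r2c4's peers cover all but 2 ⇒ r2c4=2.
Step 3. [r3c1∈{3}] only 3 remains possible at r3c1 ⇒ r3c1=3.
Step 4. [r1c4∈{3}] nothing but 3 survives at r1c4, so r1c4=3.
Step 5. [r1c2∈{1}] nothing but 1 survives at r1c2 ⇒ r1c2=1.
Step 6. [r3c4∈{1}] nothing but 1 survives at r3c4. So r3c4=1.
Step 7. [r4c4∈{4}] r4c4 has the single candidate 4. So r4c4=4.
Step 8. [r1c1∈{2}] nothing but 2 survives at r1c1. So r1c1=2.
Step 9. [r3c3∈{2}] r3c3's peers cover all but 2 ⇒ r3c3=2.

Answer: 2 1 4 3 / 4 3 1 2 / 3 4 2 1 / 1 2 3 4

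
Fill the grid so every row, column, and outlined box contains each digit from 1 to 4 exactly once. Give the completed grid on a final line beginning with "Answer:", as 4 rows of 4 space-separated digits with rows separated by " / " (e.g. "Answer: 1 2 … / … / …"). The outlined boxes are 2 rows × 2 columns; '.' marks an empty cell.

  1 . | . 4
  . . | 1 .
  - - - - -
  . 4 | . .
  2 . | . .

Step 1. [r3c1∈{3}] r3c1's peers cover all but 3. So r3c1=3.
Step 2. [r3c3∈{2}] only 2 remains possible at r3c3 ⇒ r3c3=2.
Step 3. [r1c3∈{3}] only 3 remains possible at r1c3. So r1c3=3.
Step 4. [r4c2∈{1}] only 1 remains possible at r4c2 ⇒ r4c2=1.
Step 5. [r2c2∈{2,3}] in row 2, 3 fits only at r2c2, so r2c2=3.
Step 6. [r4c4∈{3}] r4c4 has the single candidate 3. So r4c4=3.
Step 7. [r2c1∈{4}] r2c1 has the single candidate 4, so r2c1=4.
Step 8. [r1c2∈{2}] nothing but 2 survives at r1c2 ⇒ r1c2=2.
Step 9. [r4c3∈{4}] only 4 remains possible at r4c3. So r4c3=4.
Step 10. [r2c4∈{2}] r2c4 is down to just 2. So r2c4=2.
Step 11. [r3c4∈{1}] r3c4 is down to just 1, so r3c4=1.

Answer: 1 2 3 4 / 4 3 1 2 / 3 4 2 1 / 2 1 4 3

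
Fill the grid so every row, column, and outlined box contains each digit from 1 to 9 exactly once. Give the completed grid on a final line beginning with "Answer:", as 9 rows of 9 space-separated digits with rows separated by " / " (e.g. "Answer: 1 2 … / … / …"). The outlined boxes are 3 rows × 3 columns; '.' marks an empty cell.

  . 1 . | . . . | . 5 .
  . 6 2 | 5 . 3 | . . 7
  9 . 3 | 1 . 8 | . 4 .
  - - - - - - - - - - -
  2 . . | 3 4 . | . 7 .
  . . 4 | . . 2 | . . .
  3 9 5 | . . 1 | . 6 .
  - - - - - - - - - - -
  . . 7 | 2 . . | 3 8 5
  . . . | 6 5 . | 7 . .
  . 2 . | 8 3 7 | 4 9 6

Step 1. [r3c9∈{2}] only 2 remains possible at r3c9, so r3c9=2.
Step 2. [r1c3∈{8}] only 8 remains possible at r1c3 ⇒ r1c3=8.
Step 3. [r2c5∈{9}] r2c5's peers cover all but 9. So r2c5=9.
Step 4. [r9c3∈{1}] only 1 remains possible at r9c3, so r9c3=1.
Step 5. [r5c1∈{1,6,7,8}] r5c1 is the only open cell in col 1 admitting 1, so r5c1=1.
Step 6. [r5c5∈{6,7,8}] in row 5, 6 fits only at r5c5. So r5c5=6.
Step 7. [r2c7∈{1,8}] across row 2, 8 lands solely at r2c7, so r2c7=8.
Step 8. [r1c1∈{4,7}] in col 1, 7 fits only at r1c1. So r1c1=7.
Step 9. [r7c2∈{4}] r7c2 has the single candidate 4 ⇒ r7c2=4.
Step 10. [r5c4∈{7,9}] 9 has one home in col 4: r5c4, so r5c4=9.
Step 11. [r4c7∈{1,5,9}] r4c7 is the only open cell in col 7 admitting 1, so r4c7=1.
Step 12. [r4c2∈{8}] r4c2 has the single candidate 8, so r4c2=8.
Step 13. [r6c5∈{7,8}] 8 has one home in col 5: r6c5, so r6c5=8.
Step 14. [r1c9∈{3,9}] across row 1, 3 lands solely at r1c9. So r1c9=3.
Step 15. [r1c6∈{4,6}] r1c6 is the only open cell in col 6 admitting 6, so r1c6=6.
Step 16. [r8c6∈{4,9}] r8c6 is the only open cell in row 8 admitting 4 ⇒ r8c6=4.
Step 17. [r8c8∈{1,2}] 2 has one home in row 8: r8c8. So r8c8=2.
Step 18. [r6c4∈{7}] r6c4 has the single candidate 7. So r6c4=7.
Step 19. [r7c5∈{1}] nothing but 1 survives at r7c5, so r7c5=1.
Step 20. [r8c2∈{3}] r8c2 is down to just 3. So r8c2=3.
Step 21. [r2c1∈{4}] r2c1's peers cover all but 4 ⇒ r2c1=4.
Step 22. [r4c9∈{9}] only 9 remains possible at r4c9 ⇒ r4c9=9.
Step 23. [r6c7∈{2}] r6c7 is down to just 2 ⇒ r6c7=2.
Step 24. [r7c1∈{6}] only 6 remains possible at r7c1. So r7c1=6.
Step 25. [r8c3∈{9}] r8c3 is down to just 9, so r8c3=9.
Step 26. [r3c5∈{7}] nothing but 7 survives at r3c5. So r3c5=7.
Step 27. [r2c8∈{1}] only 1 remains possible at r2c8. So r2c8=1.
Step 28. [r9c1∈{5}] r9c1 has the single candidate 5. So r9c1=5.
Step 29. [r1c4∈{4}] r1c4 has the single candidate 4. So r1c4=4.
Step 30. [r6c9∈{4}] only 4 remains possible at r6c9. So r6c9=4.
Step 31. [r5c8∈{3}] only 3 remains possible at r5c8 ⇒ r5c8=3.
Step 32. [r3c7∈{6}] only 6 remains possible at r3c7. So r3c7=6.
Step 33. [r7c6∈{9}] only 9 remains possible at r7c6. So r7c6=9.
Step 34. [r1c5∈{2}] nothing but 2 survives at r1c5, so r1c5=2.
Step 35. [r4c3∈{6}] r4c3 has the single candidate 6. So r4c3=6.
Step 36. [r5c9∈{8}] nothing but 8 survives at r5c9. So r5c9=8.
Step 37. [r5c7∈{5}] only 5 remains possible at r5c7. So r5c7=5.
Step 38. [r3c2∈{5}] r3c2 has the single candidate 5. So r3c2=5.
Step 39. [r1c7∈{9}] r1c7 is down to just 9 ⇒ r1c7=9.
Step 40. [r8c9∈{1}] r8c9 is down to just 1. So r8c9=1.
Step 41. [r5c2∈{7}] r5c2's peers cover all but 7, so r5c2=7.
Step 42. [r4c6∈{5}] only 5 remains possible at r4c6. So r4c6=5.
Step 43. [r8c1∈{8}] r8c1 is down to just 8, so r8c1=8.

Answer: 7 1 8 4 2 6 9 5 3 / 4 6 2 5 9 3 8 1 7 / 9 5 3 1 7 8 6 4 2 / 2 8 6 3 4 5 1 7 9 / 1 7 4 9 6 2 5 3 8 / 3 9 5 7 8 1 2 6 4 / 6 4 7 2 1 9 3 8 5 / 8 3 9 6 5 4 7 2 1 / 5 2 1 8 3 7 4 9 6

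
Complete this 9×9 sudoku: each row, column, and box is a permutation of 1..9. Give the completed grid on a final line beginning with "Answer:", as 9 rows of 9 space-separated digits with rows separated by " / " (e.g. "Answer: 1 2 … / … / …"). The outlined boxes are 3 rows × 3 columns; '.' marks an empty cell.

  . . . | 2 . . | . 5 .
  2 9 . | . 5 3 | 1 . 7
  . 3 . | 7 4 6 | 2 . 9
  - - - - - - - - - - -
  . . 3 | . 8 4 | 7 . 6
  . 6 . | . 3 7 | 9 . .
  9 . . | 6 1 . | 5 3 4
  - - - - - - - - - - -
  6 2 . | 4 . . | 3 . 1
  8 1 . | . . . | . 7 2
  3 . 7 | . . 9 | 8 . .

Step 1. [r4c2∈{5}] r4c2 has the single candidate 5 ⇒ r4c2=5.
Step 2. [r4c1∈{1}] r4c1 is down to just 1. So r4c1=1.
Step 3. [r3c8∈{8}] only 8 remains possible at r3c8, so r3c8=8.
Step 4. [r8c6∈{5}] r8c6 is down to just 5 ⇒ r8c6=5.
Step 5. [r9c2∈{4}] r9c2 is down to just 4. So r9c2=4.
Step 6. [r2c8∈{4,6}] 4 has one home in col 8: r2c8 ⇒ r2c8=4.
Step 7. [r6c2∈{7,8}] row 6 places 7 nowhere but r6c2 ⇒ r6c2=7.
Step 8. [r6c3∈{2,8}] in row 6, 8 fits only at r6c3. So r6c3=8.
Step 9. [r5c3∈{2,4}] r5c3 is the only open cell in col 3 admitting 2 ⇒ r5c3=2.
Step 10. [r1c3∈{1,4,6}] in col 3, 4 fits only at r1c3 ⇒ r1c3=4.
Step 11. [r7c3∈{5,9}] row 7 places 5 nowhere but r7c3 ⇒ r7c3=5.
Step 12. [r8c5∈{6}] only 6 remains possible at r8c5. So r8c5=6.
Step 13. [r2c4∈{8}] only 8 remains possible at r2c4. So r2c4=8.
Step 14. [r5c4∈{5}] r5c4's peers cover all but 5 ⇒ r5c4=5.
Step 15. [r5c1∈{4}] nothing but 4 survives at r5c1 ⇒ r5c1=4.
Step 16. [r9c9∈{5}] r9c9 is down to just 5 ⇒ r9c9=5.
Step 17. [r6c6∈{2}] r6c6 is down to just 2, so r6c6=2.
Step 18. [r4c8∈{2}] r4c8 is down to just 2 ⇒ r4c8=2.
Step 19. [r8c7∈{4}] r8c7 is down to just 4, so r8c7=4.
Step 20. [r1c1∈{7}] r1c1 is down to just 7. So r1c1=7.
Step 21. [r7c5∈{7}] nothing but 7 survives at r7c5, so r7c5=7.
Step 22. [r1c6∈{1}] r1c6 has the single candidate 1. So r1c6=1.
Step 23. [r1c2∈{8}] r1c2's peers cover all but 8 ⇒ r1c2=8.
Step 24. [r5c8∈{1}] nothing but 1 survives at r5c8 ⇒ r5c8=1.
Step 25. [r4c4∈{9}] r4c4 has the single candidate 9. So r4c4=9.
Step 26. [r3c1∈{5}] r3c1's peers cover all but 5 ⇒ r3c1=5.
Step 27. [r5c9∈{8}] only 8 remains possible at r5c9 ⇒ r5c9=8.
Step 28. [r1c9∈{3}] r1c9 has the single candidate 3 ⇒ r1c9=3.
Step 29. [r2c3∈{6}] r2c3's peers cover all but 6, so r2c3=6.
Step 30. [r9c8∈{6}] r9c8 has the single candidate 6, so r9c8=6.
Step 31. [r8c3∈{9}] r8c3 is down to just 9. So r8c3=9.
Step 32. [r9c5∈{2}] r9c5 is down to just 2, so r9c5=2.
Step 33. [r9c4∈{1}] r9c4's peers cover all but 1 ⇒ r9c4=1.
Step 34. [r1c7∈{6}] r1c7 is down to just 6. So r1c7=6.
Step 35. [r3c3∈{1}] nothing but 1 survives at r3c3. So r3c3=1.
Step 36. [r7c6∈{8}] r7c6 has the single candidate 8. So r7c6=8.
Step 37. [r8c4∈{3}] only 3 remains possible at r8c4, so r8c4=3.
Step 38. [r7c8∈{9}] r7c8 has the single candidate 9 ⇒ r7c8=9.
Step 39. [r1c5∈{9}] r1c5 has the single candidate 9 ⇒ r1c5=9.

Answer: 7 8 4 2 9 1 6 5 3 / 2 9 6 8 5 3 1 4 7 / 5 3 1 7 4 6 2 8 9 / 1 5 3 9 8 4 7 2 6 / 4 6 2 5 3 7 9 1 8 / 9 7 8 6 1 2 5 3 4 / 6 2 5 4 7 8 3 9 1 / 8 1 9 3 6 5 4 7 2 / 3 4 7 1 2 9 8 6 5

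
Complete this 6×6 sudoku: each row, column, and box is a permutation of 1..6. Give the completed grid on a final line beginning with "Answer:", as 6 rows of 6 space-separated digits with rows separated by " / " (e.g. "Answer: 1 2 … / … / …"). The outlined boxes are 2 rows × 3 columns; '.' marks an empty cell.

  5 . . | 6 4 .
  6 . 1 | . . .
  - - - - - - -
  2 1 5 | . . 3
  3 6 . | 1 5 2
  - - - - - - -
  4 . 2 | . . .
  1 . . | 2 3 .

Step 1. [r5c4∈{5}] r5c4's peers cover all but 5. So r5c4=5.
Step 2. [r5c2∈{3}] only 3 remains possible at r5c2, so r5c2=3.
Step 3. [r5c5∈{1,6}] col 5 places 1 nowhere but r5c5, so r5c5=1.
Step 4. [r6c6∈{4,6}] 4 has one home in row 6: r6c6 ⇒ r6c6=4.
Step 5. [r2c2∈{2,4}] row 2 places 4 nowhere but r2c2 ⇒ r2c2=4.
Step 6. [r6c2∈{5}] only 5 remains possible at r6c2 ⇒ r6c2=5.
Step 7. [r6c3∈{6}] r6c3 is down to just 6 ⇒ r6c3=6.
Step 8. [r4c3∈{4}] only 4 remains possible at r4c3 ⇒ r4c3=4.
Step 9. [r5c6∈{6}] r5c6's peers cover all but 6, so r5c6=6.
Step 10. [r2c6∈{5}] r2c6's peers cover all but 5. So r2c6=5.
Step 11. [r1c2∈{2}] r1c2 is down to just 2 ⇒ r1c2=2.
Step 12. [r3c5∈{6}] r3c5's peers cover all but 6 ⇒ r3c5=6.
Step 13. [r1c6∈{1}] r1c6's peers cover all but 1, so r1c6=1.
Step 14. [r3c4∈{4}] r3c4's peers cover all but 4, so r3c4=4.
Step 15. [r1c3∈{3}] r1c3 is down to just 3 ⇒ r1c3=3.
Step 16. [r2c4∈{3}] r2c4 is down to just 3 ⇒ r2c4=3.
Step 17. [r2c5∈{2}] only 2 remains possible at r2c5 ⇒ r2c5=2.

Answer: 5 2 3 6 4 1 / 6 4 1 3 2 5 / 2 1 5 4 6 3 / 3 6 4 1 5 2 / 4 3 2 5 1 6 / 1 5 6 2 3 4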